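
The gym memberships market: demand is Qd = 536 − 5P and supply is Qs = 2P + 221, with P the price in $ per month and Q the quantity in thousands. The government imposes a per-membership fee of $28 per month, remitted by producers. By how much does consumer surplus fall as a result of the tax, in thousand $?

Without the tax, 536 − 5P = 2P + 221 gives 7P = 315, so P* = $45 and Q* = 311.
With the tax collected from producers, supply shifts: Qs = 2(P − 28) + 221.
Solving gives Q = 271 with buyers paying $53 and producers receiving $25 (the $28 wedge).
ΔCS is the trapezoid between Q = 271 and Q = 311 of height $8: ½ · (311 + 271) · 8 = $2328.

Consumer surplus falls by $2328 thousand.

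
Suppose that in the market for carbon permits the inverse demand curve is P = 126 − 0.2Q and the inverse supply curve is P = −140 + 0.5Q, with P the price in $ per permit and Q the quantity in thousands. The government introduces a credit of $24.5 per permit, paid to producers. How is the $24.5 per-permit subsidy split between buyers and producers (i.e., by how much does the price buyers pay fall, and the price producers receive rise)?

Inverting to Q(P) form: Qd = 630 − 5P; Qs = 2P + 280.
Before the subsidy: set 630 − 5P = 2P + 280 → P* = $50, Q* = 380.
With a per-unit subsidy paid to producers, each receives P + 24.5 per unit sold, so supply becomes Qs = 2(P + 24.5) + 280.
Solving gives Q = 415 with buyers paying $43 and producers receiving $67.5 (the $24.5 wedge).
Gain to buyers: $7; to producers: $17.5. (They sum to $24.5.)

Buyers gain $7 per permit; producers gain $17.5 per permit.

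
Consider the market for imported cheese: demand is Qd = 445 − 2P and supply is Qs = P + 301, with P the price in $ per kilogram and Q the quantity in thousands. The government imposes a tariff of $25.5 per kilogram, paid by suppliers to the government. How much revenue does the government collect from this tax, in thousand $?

Tax revenue = $8466 thousand.

Without the tax, 445 − 2P = P + 301 gives 3P = 144, so P* = $48 and Q* = 349.
With the tax collected from suppliers, supply shifts: Qs = (P − 25.5) + 301.
New equilibrium: consumers pay $56.5, suppliers receive $31, Q = 332. (Wedge: Pb − Ps = 25.5.)
Revenue = t · Q = 25.5 · 332 = $8466.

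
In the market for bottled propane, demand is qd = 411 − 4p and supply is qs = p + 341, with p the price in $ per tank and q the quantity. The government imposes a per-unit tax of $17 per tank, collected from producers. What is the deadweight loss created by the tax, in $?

Without the tax, 411 − 4p = p + 341 gives 5p = 70, so p* = $14 and q* = 355.
With the tax collected from producers, supply shifts: qs = (p − 17) + 341.
Solving gives q = 341.4 with consumers paying $17.4 and producers receiving $0.4 (the $17 wedge).
Quantity falls by |ΔQ| = |355 − 341.4| = 13.6.
DWL = ½ · t · |ΔQ| = ½ · 17 · 13.6 = $115.6.

Deadweight loss = $115.6.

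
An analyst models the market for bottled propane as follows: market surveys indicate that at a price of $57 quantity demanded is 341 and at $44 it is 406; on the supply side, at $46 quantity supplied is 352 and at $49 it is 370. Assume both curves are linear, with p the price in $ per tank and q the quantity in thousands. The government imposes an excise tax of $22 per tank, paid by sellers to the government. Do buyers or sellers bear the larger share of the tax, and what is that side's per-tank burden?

Demand slope: (406 − 341)/(44 − 57) = -5, so qd = 626 − 5p.
Supply slope: (370 − 352)/(49 − 46) = 6, so qs = 6p + 76.
Before the tax: set 626 − 5p = 6p + 76 → p* = $50, q* = 376.
With the tax collected from sellers, supply shifts: qs = 6(p − 22) + 76.
Solving gives q = 316 with buyers paying $62 and sellers receiving $40 (the $22 wedge).
Per-tank burden: buyers $12, sellers $10.
Buyers take the larger share because demand is less price-elastic here (demand slope 5 vs supply slope 6).

Buyers bear the larger share: $12 per tank.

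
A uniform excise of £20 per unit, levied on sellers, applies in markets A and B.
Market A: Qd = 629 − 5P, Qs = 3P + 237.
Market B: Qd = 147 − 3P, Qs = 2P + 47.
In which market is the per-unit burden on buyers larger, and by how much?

Market A: pre-tax P* = £49, Q* = 384; post-tax Q = 346.5; per-unit burden on buyers = £7.5.
Market B: pre-tax P* = £20, Q* = 87; post-tax Q = 63; per-unit burden on buyers = £8.
Difference: £7.5 vs £8 → market B is larger by £0.5.

Market B, by £0.5.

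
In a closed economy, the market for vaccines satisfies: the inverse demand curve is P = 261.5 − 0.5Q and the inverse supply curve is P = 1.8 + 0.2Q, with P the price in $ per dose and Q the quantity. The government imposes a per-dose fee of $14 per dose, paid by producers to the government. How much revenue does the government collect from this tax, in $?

Inverting to Q(P) form: Qd = 523 − 2P; Qs = 5P − 9.
Before the tax: set 523 − 2P = 5P − 9 → P* = $76, Q* = 371.
With the tax collected from producers, supply shifts: Qs = 5(P − 14) − 9.
New equilibrium: consumers pay $86, producers receive $72, Q = 351. (Wedge: Pb − Ps = 14.)
Revenue = t · Q = 14 · 351 = $4914.

Tax revenue = $4914.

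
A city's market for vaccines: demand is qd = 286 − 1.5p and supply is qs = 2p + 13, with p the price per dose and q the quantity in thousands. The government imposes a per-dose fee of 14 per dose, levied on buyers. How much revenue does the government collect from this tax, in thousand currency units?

Without the tax, 286 − 1.5p = 2p + 13 gives 3.5p = 273, so p* = 78 and q* = 169.
With the tax collected from buyers, demand (in seller-price terms) shifts: qd = 286 − 1.5(p + 14).
New equilibrium: buyers pay 86, sellers receive 72, q = 157. (Wedge: pb − ps = 14.)
Revenue = t · Q = 14 · 157 = 2198.

Tax revenue = 2198 thousand.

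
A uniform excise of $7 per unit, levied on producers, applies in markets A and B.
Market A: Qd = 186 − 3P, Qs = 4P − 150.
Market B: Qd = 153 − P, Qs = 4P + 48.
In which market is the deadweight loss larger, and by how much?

Market A: pre-tax P* = $48, Q* = 42; post-tax Q = 30; deadweight loss = $42.
Market B: pre-tax P* = $21, Q* = 132; post-tax Q = 126.4; deadweight loss = $19.6.
Difference: $42 vs $19.6 → market A is larger by $22.4.

Market A, by $22.4.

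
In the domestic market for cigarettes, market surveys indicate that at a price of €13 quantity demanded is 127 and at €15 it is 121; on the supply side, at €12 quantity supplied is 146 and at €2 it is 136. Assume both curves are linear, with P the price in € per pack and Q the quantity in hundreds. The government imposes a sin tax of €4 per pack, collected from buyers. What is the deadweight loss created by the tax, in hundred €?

Deadweight loss = €6 hundred.

Demand slope: (121 − 127)/(15 − 13) = -3, so Qd = 166 − 3P.
Supply slope: (136 − 146)/(2 − 12) = 1, so Qs = P + 134.
Without the tax, 166 − 3P = P + 134 gives 4P = 32, so P* = €8 and Q* = 142.
With the tax collected from buyers, demand (in seller-price terms) shifts: Qd = 166 − 3(P + 4).
New equilibrium: buyers pay €9, suppliers receive €5, Q = 139. (Wedge: Pb − Ps = 4.)
Quantity falls by |ΔQ| = |142 − 139| = 3.
DWL = ½ · t · |ΔQ| = ½ · 4 · 3 = €6.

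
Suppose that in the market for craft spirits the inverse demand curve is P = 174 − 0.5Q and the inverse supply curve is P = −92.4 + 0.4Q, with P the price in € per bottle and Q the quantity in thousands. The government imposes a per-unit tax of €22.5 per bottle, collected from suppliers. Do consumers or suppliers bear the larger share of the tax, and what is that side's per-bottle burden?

Consumers bear the larger share: €12.5 per bottle.

Rewrite in direct form: Qd = 348 − 2P and Qs = 2.5P + 231.
Before the tax: set 348 − 2P = 2.5P + 231 → P* = €26, Q* = 296.
With the tax collected from suppliers, supply shifts: Qs = 2.5(P − 22.5) + 231.
Solving gives Q = 271 with consumers paying €38.5 and suppliers receiving €16 (the €22.5 wedge).
Per-bottle burden: consumers €12.5, suppliers €10.
Consumers take the larger share because demand is less price-elastic here (demand slope 2 vs supply slope 2.5).
The less price-elastic side of the market bears the larger share of a per-unit tax.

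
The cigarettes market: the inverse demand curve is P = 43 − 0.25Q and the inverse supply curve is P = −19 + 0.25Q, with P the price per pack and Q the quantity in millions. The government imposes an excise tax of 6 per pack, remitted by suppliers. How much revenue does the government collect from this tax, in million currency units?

Tax revenue = 672 million.

Inverting to Q(P) form: Qd = 172 − 4P; Qs = 4P + 76.
Without the tax, 172 − 4P = 4P + 76 gives 8P = 96, so P* = 12 and Q* = 124.
With the tax collected from suppliers, supply shifts: Qs = 4(P − 6) + 76.
Solving gives Q = 112 with consumers paying 15 and suppliers receiving 9 (the 6 wedge).
Revenue = t · Q = 6 · 112 = 672.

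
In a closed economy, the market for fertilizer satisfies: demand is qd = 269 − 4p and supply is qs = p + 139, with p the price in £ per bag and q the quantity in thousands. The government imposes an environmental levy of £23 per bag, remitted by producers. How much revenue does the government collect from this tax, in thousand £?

Tax revenue = £3371.8 thousand.

Before the tax: set 269 − 4p = p + 139 → p* = £26, q* = 165.
With the tax collected from producers, supply shifts: qs = (p − 23) + 139.
New equilibrium: consumers pay £30.6, producers receive £7.6, q = 146.6. (Wedge: pb − ps = 23.)
Revenue = t · Q = 23 · 146.6 = £3371.8.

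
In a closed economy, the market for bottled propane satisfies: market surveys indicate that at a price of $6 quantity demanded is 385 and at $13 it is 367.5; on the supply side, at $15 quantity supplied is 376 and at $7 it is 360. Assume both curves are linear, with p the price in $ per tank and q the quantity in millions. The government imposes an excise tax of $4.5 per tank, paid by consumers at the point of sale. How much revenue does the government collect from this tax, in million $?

Tax revenue = $1642.5 million.

Demand slope: (367.5 − 385)/(13 − 6) = -2.5, so qd = 400 − 2.5p.
Supply slope: (360 − 376)/(7 − 15) = 2, so qs = 2p + 346.
Before the tax: set 400 − 2.5p = 2p + 346 → p* = $12, q* = 370.
With the tax collected from consumers, demand (in seller-price terms) shifts: qd = 400 − 2.5(p + 4.5).
Solving gives q = 365 with consumers paying $14 and producers receiving $9.5 (the $4.5 wedge).
Revenue = t · Q = 4.5 · 365 = $1642.5.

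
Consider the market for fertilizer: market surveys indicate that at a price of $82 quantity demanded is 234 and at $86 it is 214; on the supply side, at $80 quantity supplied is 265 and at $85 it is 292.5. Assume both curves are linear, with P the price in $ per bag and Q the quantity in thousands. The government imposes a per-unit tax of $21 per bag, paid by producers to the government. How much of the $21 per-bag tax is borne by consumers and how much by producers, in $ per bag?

Consumers bear $11 per bag; producers bear $10 per bag.

Demand slope: (214 − 234)/(86 − 82) = -5, so Qd = 644 − 5P.
Supply slope: (292.5 − 265)/(85 − 80) = 5.5, so Qs = 5.5P − 175.
Before the tax: set 644 − 5P = 5.5P − 175 → P* = $78, Q* = 254.
With the tax collected from producers, supply shifts: Qs = 5.5(P − 21) − 175.
Solving gives Q = 199 with consumers paying $89 and producers receiving $68 (the $21 wedge).
Burden on consumers: $11; on producers: $10. (They sum to $21.)
The less price-elastic side of the market bears the larger share of a per-unit tax.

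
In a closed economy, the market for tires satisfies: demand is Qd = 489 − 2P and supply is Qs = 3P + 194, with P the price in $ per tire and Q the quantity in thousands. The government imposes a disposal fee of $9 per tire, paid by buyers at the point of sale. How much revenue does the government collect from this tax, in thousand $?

Before the tax: set 489 − 2P = 3P + 194 → P* = $59, Q* = 371.
With the tax collected from buyers, demand (in seller-price terms) shifts: Qd = 489 − 2(P + 9).
Solving gives Q = 360.2 with buyers paying $64.4 and sellers receiving $55.4 (the $9 wedge).
Revenue = t · Q = 9 · 360.2 = $3241.8.

Tax revenue = $3241.8 thousand.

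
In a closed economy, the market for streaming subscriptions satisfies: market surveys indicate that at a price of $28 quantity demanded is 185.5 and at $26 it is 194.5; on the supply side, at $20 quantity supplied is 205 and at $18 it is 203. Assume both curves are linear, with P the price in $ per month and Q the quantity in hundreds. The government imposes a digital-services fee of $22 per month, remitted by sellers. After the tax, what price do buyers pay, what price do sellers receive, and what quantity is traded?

Buyers pay $27; sellers receive $5; quantity = 190.

Demand slope: (194.5 − 185.5)/(26 − 28) = -4.5, so Qd = 311.5 − 4.5P.
Supply slope: (203 − 205)/(18 − 20) = 1, so Qs = P + 185.
Without the tax, 311.5 − 4.5P = P + 185 gives 5.5P = 126.5, so P* = $23 and Q* = 208.
With the tax collected from sellers, supply shifts: Qs = (P − 22) + 185.
Solving gives Q = 190 with buyers paying $27 and sellers receiving $5 (the $22 wedge).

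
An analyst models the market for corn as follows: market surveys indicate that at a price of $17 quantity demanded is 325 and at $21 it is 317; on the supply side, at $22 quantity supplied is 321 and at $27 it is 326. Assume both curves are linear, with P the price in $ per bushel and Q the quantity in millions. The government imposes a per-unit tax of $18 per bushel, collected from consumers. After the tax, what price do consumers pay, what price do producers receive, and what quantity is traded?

Consumers pay $26; producers receive $8; quantity = 307.

Demand slope: (317 − 325)/(21 − 17) = -2, so Qd = 359 − 2P.
Supply slope: (326 − 321)/(27 − 22) = 1, so Qs = P + 299.
Without the tax, 359 − 2P = P + 299 gives 3P = 60, so P* = $20 and Q* = 319.
With the tax collected from consumers, demand (in seller-price terms) shifts: Qd = 359 − 2(P + 18).
Solving gives Q = 307 with consumers paying $26 and producers receiving $8 (the $18 wedge).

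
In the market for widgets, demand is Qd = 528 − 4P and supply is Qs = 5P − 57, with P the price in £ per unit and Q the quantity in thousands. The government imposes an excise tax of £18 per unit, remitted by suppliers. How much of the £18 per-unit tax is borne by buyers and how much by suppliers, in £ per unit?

Buyers bear £10 per unit; suppliers bear £8 per unit.

Before the tax: set 528 − 4P = 5P − 57 → P* = £65, Q* = 268.
With the tax collected from suppliers, supply shifts: Qs = 5(P − 18) − 57.
Solving gives Q = 228 with buyers paying £75 and suppliers receiving £57 (the £18 wedge).
Burden on buyers: £10; on suppliers: £8. (They sum to £18.)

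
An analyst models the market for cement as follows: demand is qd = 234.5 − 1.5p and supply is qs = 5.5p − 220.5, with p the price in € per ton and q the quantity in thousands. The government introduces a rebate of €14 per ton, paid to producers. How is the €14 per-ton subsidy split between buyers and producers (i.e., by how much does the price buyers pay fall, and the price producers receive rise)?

Without the subsidy, 234.5 − 1.5p = 5.5p − 220.5 gives 7p = 455, so p* = €65 and q* = 137.
With a per-unit subsidy paid to producers, each receives p + 14 per unit sold, so supply becomes qs = 5.5(p + 14) − 220.5.
New equilibrium: buyers pay €54, producers receive €68, q = 153.5. (Wedge: pb − ps = −14.)
Gain to buyers: €11; to producers: €3. (They sum to €14.)

Buyers gain €11 per ton; producers gain €3 per ton.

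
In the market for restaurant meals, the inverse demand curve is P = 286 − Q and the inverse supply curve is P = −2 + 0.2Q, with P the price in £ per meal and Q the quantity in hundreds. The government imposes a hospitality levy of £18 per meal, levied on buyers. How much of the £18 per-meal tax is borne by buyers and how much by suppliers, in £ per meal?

Inverting to Q(P) form: Qd = 286 − P; Qs = 5P + 10.
Without the tax, 286 − P = 5P + 10 gives 6P = 276, so P* = £46 and Q* = 240.
With the tax collected from buyers, demand (in seller-price terms) shifts: Qd = 286 − (P + 18).
New equilibrium: buyers pay £61, suppliers receive £43, Q = 225. (Wedge: Pb − Ps = 18.)
Burden on buyers: £15; on suppliers: £3. (They sum to £18.)
The less price-elastic side of the market bears the larger share of a per-unit tax.

Buyers bear £15 per meal; suppliers bear £3 per meal.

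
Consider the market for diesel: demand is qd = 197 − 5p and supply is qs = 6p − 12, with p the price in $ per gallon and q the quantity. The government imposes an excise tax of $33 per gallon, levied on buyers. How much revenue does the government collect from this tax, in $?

Tax revenue = $396.

Without the tax, 197 − 5p = 6p − 12 gives 11p = 209, so p* = $19 and q* = 102.
With the tax collected from buyers, demand (in seller-price terms) shifts: qd = 197 − 5(p + 33).
New equilibrium: buyers pay $37, producers receive $4, q = 12. (Wedge: pb − ps = 33.)
Revenue = t · Q = 33 · 12 = $396.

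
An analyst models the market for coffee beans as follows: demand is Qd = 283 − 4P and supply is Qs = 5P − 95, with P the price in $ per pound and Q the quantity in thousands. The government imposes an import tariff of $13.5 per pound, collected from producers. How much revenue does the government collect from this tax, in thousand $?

Without the tax, 283 − 4P = 5P − 95 gives 9P = 378, so P* = $42 and Q* = 115.
With the tax collected from producers, supply shifts: Qs = 5(P − 13.5) − 95.
New equilibrium: consumers pay $49.5, producers receive $36, Q = 85. (Wedge: Pb − Ps = 13.5.)
Revenue = t · Q = 13.5 · 85 = $1147.5.

Tax revenue = $1147.5 thousand.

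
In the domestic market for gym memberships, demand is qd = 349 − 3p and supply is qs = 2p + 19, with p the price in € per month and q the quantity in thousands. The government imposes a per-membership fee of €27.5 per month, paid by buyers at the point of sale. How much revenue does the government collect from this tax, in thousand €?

Tax revenue = €3245 thousand.

Before the tax: set 349 − 3p = 2p + 19 → p* = €66, q* = 151.
With the tax collected from buyers, demand (in seller-price terms) shifts: qd = 349 − 3(p + 27.5).
Solving gives q = 118 with buyers paying €77 and sellers receiving €49.5 (the €27.5 wedge).
Revenue = t · Q = 27.5 · 118 = €3245.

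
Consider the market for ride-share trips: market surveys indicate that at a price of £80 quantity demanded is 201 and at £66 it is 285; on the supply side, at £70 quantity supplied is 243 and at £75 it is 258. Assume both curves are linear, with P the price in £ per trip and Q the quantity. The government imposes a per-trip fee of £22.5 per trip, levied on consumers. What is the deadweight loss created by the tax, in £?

Demand slope: (285 − 201)/(66 − 80) = -6, so Qd = 681 − 6P.
Supply slope: (258 − 243)/(75 − 70) = 3, so Qs = 3P + 33.
Before the tax: set 681 − 6P = 3P + 33 → P* = £72, Q* = 249.
With the tax collected from consumers, demand (in seller-price terms) shifts: Qd = 681 − 6(P + 22.5).
New equilibrium: consumers pay £79.5, producers receive £57, Q = 204. (Wedge: Pb − Ps = 22.5.)
Quantity falls by |ΔQ| = |249 − 204| = 45.
DWL = ½ · t · |ΔQ| = ½ · 22.5 · 45 = £506.25.

Deadweight loss = £506.25.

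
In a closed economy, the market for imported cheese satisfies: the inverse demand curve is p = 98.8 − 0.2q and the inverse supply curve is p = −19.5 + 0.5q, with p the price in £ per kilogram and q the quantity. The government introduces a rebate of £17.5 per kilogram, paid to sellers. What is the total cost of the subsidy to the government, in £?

Government outlay = £3395.

Rewrite in direct form: qd = 494 − 5p and qs = 2p + 39.
Without the subsidy, 494 − 5p = 2p + 39 gives 7p = 455, so p* = £65 and q* = 169.
With a per-unit subsidy paid to sellers, each receives p + 17.5 per unit sold, so supply becomes qs = 2(p + 17.5) + 39.
Solving gives q = 194 with consumers paying £60 and sellers receiving £77.5 (the £17.5 wedge).
Outlay = t · Q = 17.5 · 194 = £3395.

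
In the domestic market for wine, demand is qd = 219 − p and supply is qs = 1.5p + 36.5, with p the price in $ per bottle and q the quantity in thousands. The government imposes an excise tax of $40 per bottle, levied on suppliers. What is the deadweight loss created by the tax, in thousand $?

Before the tax: set 219 − p = 1.5p + 36.5 → p* = $73, q* = 146.
With the tax collected from suppliers, supply shifts: qs = 1.5(p − 40) + 36.5.
Solving gives q = 122 with buyers paying $97 and suppliers receiving $57 (the $40 wedge).
Quantity falls by |ΔQ| = |146 − 122| = 24.
DWL = ½ · t · |ΔQ| = ½ · 40 · 24 = $480.

Deadweight loss = $480 thousand.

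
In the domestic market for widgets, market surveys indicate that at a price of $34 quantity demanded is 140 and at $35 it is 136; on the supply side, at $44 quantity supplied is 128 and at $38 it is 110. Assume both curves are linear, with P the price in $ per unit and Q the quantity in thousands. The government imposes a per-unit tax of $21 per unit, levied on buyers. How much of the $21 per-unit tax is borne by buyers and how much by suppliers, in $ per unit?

Demand slope: (136 − 140)/(35 − 34) = -4, so Qd = 276 − 4P.
Supply slope: (110 − 128)/(38 − 44) = 3, so Qs = 3P − 4.
Before the tax: set 276 − 4P = 3P − 4 → P* = $40, Q* = 116.
With the tax collected from buyers, demand (in seller-price terms) shifts: Qd = 276 − 4(P + 21).
New equilibrium: buyers pay $49, suppliers receive $28, Q = 80. (Wedge: Pb − Ps = 21.)
Burden on buyers: $9; on suppliers: $12. (They sum to $21.)

Buyers bear $9 per unit; suppliers bear $12 per unit.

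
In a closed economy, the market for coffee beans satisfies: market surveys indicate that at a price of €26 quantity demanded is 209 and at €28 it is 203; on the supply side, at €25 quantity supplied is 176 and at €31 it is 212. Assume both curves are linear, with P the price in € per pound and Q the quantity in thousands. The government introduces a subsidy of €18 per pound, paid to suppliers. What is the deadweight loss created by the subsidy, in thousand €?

Demand slope: (203 − 209)/(28 − 26) = -3, so Qd = 287 − 3P.
Supply slope: (212 − 176)/(31 − 25) = 6, so Qs = 6P + 26.
Without the subsidy, 287 − 3P = 6P + 26 gives 9P = 261, so P* = €29 and Q* = 200.
With a per-unit subsidy paid to suppliers, each receives P + 18 per unit sold, so supply becomes Qs = 6(P + 18) + 26.
New equilibrium: buyers pay €17, suppliers receive €35, Q = 236. (Wedge: Pb − Ps = −18.)
Quantity rises by |ΔQ| = |200 − 236| = 36.
DWL = ½ · t · |ΔQ| = ½ · 18 · 36 = €324.

Deadweight loss = €324 thousand.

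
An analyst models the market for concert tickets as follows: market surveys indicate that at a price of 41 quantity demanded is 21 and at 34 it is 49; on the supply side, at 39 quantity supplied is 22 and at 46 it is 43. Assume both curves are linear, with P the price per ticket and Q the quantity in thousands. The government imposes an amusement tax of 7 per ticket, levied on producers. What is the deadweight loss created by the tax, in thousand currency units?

Demand slope: (49 − 21)/(34 − 41) = -4, so Qd = 185 − 4P.
Supply slope: (43 − 22)/(46 − 39) = 3, so Qs = 3P − 95.
Before the tax: set 185 − 4P = 3P − 95 → P* = 40, Q* = 25.
With the tax collected from producers, supply shifts: Qs = 3(P − 7) − 95.
Solving gives Q = 13 with buyers paying 43 and producers receiving 36 (the 7 wedge).
Quantity falls by |ΔQ| = |25 − 13| = 12.
DWL = ½ · t · |ΔQ| = ½ · 7 · 12 = 42.

Deadweight loss = 42 thousand.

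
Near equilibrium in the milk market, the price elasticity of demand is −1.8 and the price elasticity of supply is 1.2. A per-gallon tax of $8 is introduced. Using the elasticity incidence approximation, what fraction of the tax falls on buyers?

Incidence ratio: buyers' share ≈ εs / (εs + |εd|) = 1.2 / (1.2 + 1.8) = 0.4.
Supply is the less elastic side, so buyers bear the smaller share.

Buyers' share ≈ 0.4.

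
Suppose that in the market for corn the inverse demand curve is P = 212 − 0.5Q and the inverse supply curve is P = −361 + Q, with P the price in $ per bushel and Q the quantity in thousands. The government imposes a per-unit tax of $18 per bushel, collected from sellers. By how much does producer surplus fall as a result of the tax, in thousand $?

Producer surplus falls by $4512 thousand.

Rewrite in direct form: Qd = 424 − 2P and Qs = P + 361.
Without the tax, 424 − 2P = P + 361 gives 3P = 63, so P* = $21 and Q* = 382.
With the tax collected from sellers, supply shifts: Qs = (P − 18) + 361.
Solving gives Q = 370 with buyers paying $27 and sellers receiving $9 (the $18 wedge).
ΔPS is the trapezoid between Q = 370 and Q = 382 of height $12: ½ · (382 + 370) · 12 = $4512.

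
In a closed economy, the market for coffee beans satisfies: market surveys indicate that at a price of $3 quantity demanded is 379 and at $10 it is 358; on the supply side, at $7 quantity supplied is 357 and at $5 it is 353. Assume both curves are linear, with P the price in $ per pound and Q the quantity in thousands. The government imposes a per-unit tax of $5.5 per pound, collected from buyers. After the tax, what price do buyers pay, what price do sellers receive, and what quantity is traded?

Demand slope: (358 − 379)/(10 − 3) = -3, so Qd = 388 − 3P.
Supply slope: (353 − 357)/(5 − 7) = 2, so Qs = 2P + 343.
Without the tax, 388 − 3P = 2P + 343 gives 5P = 45, so P* = $9 and Q* = 361.
With the tax collected from buyers, demand (in seller-price terms) shifts: Qd = 388 − 3(P + 5.5).
New equilibrium: buyers pay $11.2, sellers receive $5.7, Q = 354.4. (Wedge: Pb − Ps = 5.5.)
The less price-elastic side of the market bears the larger share of a per-unit tax.

Buyers pay $11.2; sellers receive $5.7; quantity = 354.4.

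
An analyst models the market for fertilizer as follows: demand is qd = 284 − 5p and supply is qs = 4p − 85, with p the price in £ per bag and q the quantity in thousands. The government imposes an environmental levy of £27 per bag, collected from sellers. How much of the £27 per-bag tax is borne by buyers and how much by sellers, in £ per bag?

Buyers bear £12 per bag; sellers bear £15 per bag.

Before the tax: set 284 − 5p = 4p − 85 → p* = £41, q* = 79.
With the tax collected from sellers, supply shifts: qs = 4(p − 27) − 85.
Solving gives q = 19 with buyers paying £53 and sellers receiving £26 (the £27 wedge).
Burden on buyers: £12; on sellers: £15. (They sum to £27.)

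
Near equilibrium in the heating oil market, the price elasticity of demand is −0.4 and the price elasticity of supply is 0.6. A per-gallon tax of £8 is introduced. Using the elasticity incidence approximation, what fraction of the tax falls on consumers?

Incidence ratio: consumers' share ≈ εs / (εs + |εd|) = 0.6 / (0.6 + 0.4) = 0.6.
Supply is the more elastic side, so consumers bear the larger share.

Consumers' share ≈ 0.6.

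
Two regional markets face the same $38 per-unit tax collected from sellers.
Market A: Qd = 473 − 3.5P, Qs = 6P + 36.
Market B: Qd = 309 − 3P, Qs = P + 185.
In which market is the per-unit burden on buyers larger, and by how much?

Market A, by $14.5.

Market A: pre-tax P* = $46, Q* = 312; post-tax Q = 228; per-unit burden on buyers = $24.
Market B: pre-tax P* = $31, Q* = 216; post-tax Q = 187.5; per-unit burden on buyers = $9.5.
Difference: $24 vs $9.5 → market A is larger by $14.5.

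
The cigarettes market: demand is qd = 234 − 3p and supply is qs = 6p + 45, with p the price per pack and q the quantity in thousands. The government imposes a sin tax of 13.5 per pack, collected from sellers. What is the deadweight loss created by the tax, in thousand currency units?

Deadweight loss = 182.25 thousand.

Without the tax, 234 − 3p = 6p + 45 gives 9p = 189, so p* = 21 and q* = 171.
With the tax collected from sellers, supply shifts: qs = 6(p − 13.5) + 45.
New equilibrium: consumers pay 30, sellers receive 16.5, q = 144. (Wedge: pb − ps = 13.5.)
Quantity falls by |ΔQ| = |171 − 144| = 27.
DWL = ½ · t · |ΔQ| = ½ · 13.5 · 27 = 182.25.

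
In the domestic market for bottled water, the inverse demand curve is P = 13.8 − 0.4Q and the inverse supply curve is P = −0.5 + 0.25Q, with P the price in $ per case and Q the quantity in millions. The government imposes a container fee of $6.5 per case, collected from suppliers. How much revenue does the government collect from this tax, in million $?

Tax revenue = $78 million.

Rewrite in direct form: Qd = 34.5 − 2.5P and Qs = 4P + 2.
Without the tax, 34.5 − 2.5P = 4P + 2 gives 6.5P = 32.5, so P* = $5 and Q* = 22.
With the tax collected from suppliers, supply shifts: Qs = 4(P − 6.5) + 2.
New equilibrium: consumers pay $9, suppliers receive $2.5, Q = 12. (Wedge: Pb − Ps = 6.5.)
Revenue = t · Q = 6.5 · 12 = $78.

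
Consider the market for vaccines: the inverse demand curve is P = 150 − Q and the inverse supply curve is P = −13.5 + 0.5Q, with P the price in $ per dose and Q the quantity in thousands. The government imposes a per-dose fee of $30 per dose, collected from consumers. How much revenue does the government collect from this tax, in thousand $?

Tax revenue = $2670 thousand.

Rewrite in direct form: Qd = 150 − P and Qs = 2P + 27.
Before the tax: set 150 − P = 2P + 27 → P* = $41, Q* = 109.
With the tax collected from consumers, demand (in seller-price terms) shifts: Qd = 150 − (P + 30).
Solving gives Q = 89 with consumers paying $61 and producers receiving $31 (the $30 wedge).
Revenue = t · Q = 30 · 89 = $2670.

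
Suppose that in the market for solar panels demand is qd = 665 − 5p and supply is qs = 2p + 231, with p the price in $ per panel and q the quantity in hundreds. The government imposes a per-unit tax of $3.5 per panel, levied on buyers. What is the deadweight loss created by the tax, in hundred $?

Deadweight loss = $8.75 hundred.

Without the tax, 665 − 5p = 2p + 231 gives 7p = 434, so p* = $62 and q* = 355.
With the tax collected from buyers, demand (in seller-price terms) shifts: qd = 665 − 5(p + 3.5).
Solving gives q = 350 with buyers paying $63 and suppliers receiving $59.5 (the $3.5 wedge).
Quantity falls by |ΔQ| = |355 − 350| = 5.
DWL = ½ · t · |ΔQ| = ½ · 3.5 · 5 = $8.75.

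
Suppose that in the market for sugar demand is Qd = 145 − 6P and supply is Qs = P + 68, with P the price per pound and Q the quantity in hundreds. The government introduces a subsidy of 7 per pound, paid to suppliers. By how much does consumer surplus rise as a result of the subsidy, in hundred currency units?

Without the subsidy, 145 − 6P = P + 68 gives 7P = 77, so P* = 11 and Q* = 79.
With a per-unit subsidy paid to suppliers, each receives P + 7 per unit sold, so supply becomes Qs = (P + 7) + 68.
Solving gives Q = 85 with consumers paying 10 and suppliers receiving 17 (the 7 wedge).
ΔCS is the trapezoid between Q = 85 and Q = 79 of height 1: ½ · (79 + 85) · 1 = 82.

Consumer surplus rises by 82 hundred.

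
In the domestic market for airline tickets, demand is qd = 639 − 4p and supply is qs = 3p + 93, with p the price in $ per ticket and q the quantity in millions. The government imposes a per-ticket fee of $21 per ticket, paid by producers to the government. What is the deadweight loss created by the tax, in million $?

Deadweight loss = $378 million.

Before the tax: set 639 − 4p = 3p + 93 → p* = $78, q* = 327.
With the tax collected from producers, supply shifts: qs = 3(p − 21) + 93.
New equilibrium: consumers pay $87, producers receive $66, q = 291. (Wedge: pb − ps = 21.)
Quantity falls by |ΔQ| = |327 − 291| = 36.
DWL = ½ · t · |ΔQ| = ½ · 21 · 36 = $378.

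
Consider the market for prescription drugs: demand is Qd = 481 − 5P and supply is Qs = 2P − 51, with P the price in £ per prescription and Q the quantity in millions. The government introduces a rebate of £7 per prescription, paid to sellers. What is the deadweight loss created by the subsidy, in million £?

Without the subsidy, 481 − 5P = 2P − 51 gives 7P = 532, so P* = £76 and Q* = 101.
With a per-unit subsidy paid to sellers, each receives P + 7 per unit sold, so supply becomes Qs = 2(P + 7) − 51.
New equilibrium: consumers pay £74, sellers receive £81, Q = 111. (Wedge: Pb − Ps = −7.)
Quantity rises by |ΔQ| = |101 − 111| = 10.
DWL = ½ · t · |ΔQ| = ½ · 7 · 10 = £35.

Deadweight loss = £35 million.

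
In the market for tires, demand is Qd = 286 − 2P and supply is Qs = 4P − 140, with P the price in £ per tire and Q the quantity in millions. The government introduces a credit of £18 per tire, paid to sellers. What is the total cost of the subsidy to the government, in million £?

Before the subsidy: set 286 − 2P = 4P − 140 → P* = £71, Q* = 144.
With a per-unit subsidy paid to sellers, each receives P + 18 per unit sold, so supply becomes Qs = 4(P + 18) − 140.
New equilibrium: consumers pay £59, sellers receive £77, Q = 168. (Wedge: Pb − Ps = −18.)
Outlay = t · Q = 18 · 168 = £3024.

Government outlay = £3024 million.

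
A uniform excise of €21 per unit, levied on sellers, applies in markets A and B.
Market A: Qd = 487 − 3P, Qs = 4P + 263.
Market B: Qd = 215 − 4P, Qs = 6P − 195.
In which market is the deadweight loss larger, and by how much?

Market B, by €151.2.

Market A: pre-tax P* = €32, Q* = 391; post-tax Q = 355; deadweight loss = €378.
Market B: pre-tax P* = €41, Q* = 51; post-tax Q = 0.6; deadweight loss = €529.2.
Difference: €378 vs €529.2 → market B is larger by €151.2.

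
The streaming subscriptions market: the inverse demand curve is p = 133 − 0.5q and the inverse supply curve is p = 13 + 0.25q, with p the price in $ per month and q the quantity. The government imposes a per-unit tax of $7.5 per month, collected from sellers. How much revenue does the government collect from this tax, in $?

Inverting to q(p) form: qd = 266 − 2p; qs = 4p − 52.
Without the tax, 266 − 2p = 4p − 52 gives 6p = 318, so p* = $53 and q* = 160.
With the tax collected from sellers, supply shifts: qs = 4(p − 7.5) − 52.
Solving gives q = 150 with buyers paying $58 and sellers receiving $50.5 (the $7.5 wedge).
Revenue = t · Q = 7.5 · 150 = $1125.

Tax revenue = $1125.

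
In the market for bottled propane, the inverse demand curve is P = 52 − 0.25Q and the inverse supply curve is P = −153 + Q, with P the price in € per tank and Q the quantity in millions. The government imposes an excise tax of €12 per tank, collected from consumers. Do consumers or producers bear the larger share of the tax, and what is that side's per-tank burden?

Inverting to Q(P) form: Qd = 208 − 4P; Qs = P + 153.
Without the tax, 208 − 4P = P + 153 gives 5P = 55, so P* = €11 and Q* = 164.
With the tax collected from consumers, demand (in seller-price terms) shifts: Qd = 208 − 4(P + 12).
New equilibrium: consumers pay €13.4, producers receive €1.4, Q = 154.4. (Wedge: Pb − Ps = 12.)
Per-tank burden: consumers €2.4, producers €9.6.
Producers take the larger share because supply is less price-elastic here (demand slope 4 vs supply slope 1).

Producers bear the larger share: €9.6 per tank.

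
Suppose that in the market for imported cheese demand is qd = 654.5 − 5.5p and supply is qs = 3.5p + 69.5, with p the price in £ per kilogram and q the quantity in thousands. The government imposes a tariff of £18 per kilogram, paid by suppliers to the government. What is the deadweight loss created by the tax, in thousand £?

Without the tax, 654.5 − 5.5p = 3.5p + 69.5 gives 9p = 585, so p* = £65 and q* = 297.
With the tax collected from suppliers, supply shifts: qs = 3.5(p − 18) + 69.5.
Solving gives q = 258.5 with consumers paying £72 and suppliers receiving £54 (the £18 wedge).
Quantity falls by |ΔQ| = |297 − 258.5| = 38.5.
DWL = ½ · t · |ΔQ| = ½ · 18 · 38.5 = £346.5.

Deadweight loss = £346.5 thousand.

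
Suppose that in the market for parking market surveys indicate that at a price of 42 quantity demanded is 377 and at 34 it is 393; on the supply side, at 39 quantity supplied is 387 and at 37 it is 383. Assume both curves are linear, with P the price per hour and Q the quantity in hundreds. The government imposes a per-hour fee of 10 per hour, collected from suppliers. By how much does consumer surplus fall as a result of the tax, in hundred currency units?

Consumer surplus falls by 1900 hundred.

Demand slope: (393 − 377)/(34 − 42) = -2, so Qd = 461 − 2P.
Supply slope: (383 − 387)/(37 − 39) = 2, so Qs = 2P + 309.
Without the tax, 461 − 2P = 2P + 309 gives 4P = 152, so P* = 38 and Q* = 385.
With the tax collected from suppliers, supply shifts: Qs = 2(P − 10) + 309.
New equilibrium: consumers pay 43, suppliers receive 33, Q = 375. (Wedge: Pb − Ps = 10.)
ΔCS is the trapezoid between Q = 375 and Q = 385 of height 5: ½ · (385 + 375) · 5 = 1900.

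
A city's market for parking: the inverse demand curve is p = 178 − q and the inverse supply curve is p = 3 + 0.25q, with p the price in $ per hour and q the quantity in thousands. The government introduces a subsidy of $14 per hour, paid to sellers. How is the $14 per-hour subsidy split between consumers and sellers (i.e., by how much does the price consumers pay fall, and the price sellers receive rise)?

Inverting to q(p) form: qd = 178 − p; qs = 4p − 12.
Before the subsidy: set 178 − p = 4p − 12 → p* = $38, q* = 140.
With a per-unit subsidy paid to sellers, each receives p + 14 per unit sold, so supply becomes qs = 4(p + 14) − 12.
New equilibrium: consumers pay $26.8, sellers receive $40.8, q = 151.2. (Wedge: pb − ps = −14.)
Gain to consumers: $11.2; to sellers: $2.8. (They sum to $14.)

Consumers gain $11.2 per hour; sellers gain $2.8 per hour.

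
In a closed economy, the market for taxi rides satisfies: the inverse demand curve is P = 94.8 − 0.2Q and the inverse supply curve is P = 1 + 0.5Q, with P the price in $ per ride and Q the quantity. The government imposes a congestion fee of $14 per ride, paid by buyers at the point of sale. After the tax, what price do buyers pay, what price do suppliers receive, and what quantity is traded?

Buyers pay $72; suppliers receive $58; quantity = 114.

Rewrite in direct form: Qd = 474 − 5P and Qs = 2P − 2.
Before the tax: set 474 − 5P = 2P − 2 → P* = $68, Q* = 134.
With the tax collected from buyers, demand (in seller-price terms) shifts: Qd = 474 − 5(P + 14).
Solving gives Q = 114 with buyers paying $72 and suppliers receiving $58 (the $14 wedge).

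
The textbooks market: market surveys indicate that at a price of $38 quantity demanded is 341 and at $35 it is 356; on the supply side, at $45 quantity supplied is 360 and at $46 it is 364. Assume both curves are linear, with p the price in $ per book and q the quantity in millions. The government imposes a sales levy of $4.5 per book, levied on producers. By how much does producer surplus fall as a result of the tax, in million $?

Producer surplus falls by $827.5 million.

Demand slope: (356 − 341)/(35 − 38) = -5, so qd = 531 − 5p.
Supply slope: (364 − 360)/(46 − 45) = 4, so qs = 4p + 180.
Without the tax, 531 − 5p = 4p + 180 gives 9p = 351, so p* = $39 and q* = 336.
With the tax collected from producers, supply shifts: qs = 4(p − 4.5) + 180.
New equilibrium: consumers pay $41, producers receive $36.5, q = 326. (Wedge: pb − ps = 4.5.)
ΔPS is the trapezoid between Q = 326 and Q = 336 of height $2.5: ½ · (336 + 326) · 2.5 = $827.5.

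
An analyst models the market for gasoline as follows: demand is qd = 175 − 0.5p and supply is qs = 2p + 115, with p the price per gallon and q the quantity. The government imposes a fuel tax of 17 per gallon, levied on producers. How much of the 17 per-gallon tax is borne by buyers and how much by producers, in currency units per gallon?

Buyers bear 13.6 per gallon; producers bear 3.4 per gallon.

Without the tax, 175 − 0.5p = 2p + 115 gives 2.5p = 60, so p* = 24 and q* = 163.
With the tax collected from producers, supply shifts: qs = 2(p − 17) + 115.
New equilibrium: buyers pay 37.6, producers receive 20.6, q = 156.2. (Wedge: pb − ps = 17.)
Burden on buyers: 13.6; on producers: 3.4. (They sum to 17.)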